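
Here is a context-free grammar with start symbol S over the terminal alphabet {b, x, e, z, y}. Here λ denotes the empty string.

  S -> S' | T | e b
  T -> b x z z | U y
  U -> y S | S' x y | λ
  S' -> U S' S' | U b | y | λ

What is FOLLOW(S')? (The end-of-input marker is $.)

FIRST(S) = {λ, b, e, x, y}  (via S', T)
FIRST(T) = {b, x, y}  (via U y)
FIRST(U) = {λ, b, x, y}  (via S' x y)
FIRST(S') = {λ, b, x, y}  (via U S' S', U b)
FOLLOW(S) includes $ since S is the start symbol.
FOLLOW(S): in U->y S, the suffix after S is empty, so FOLLOW(S) ⊇ FOLLOW(U) = {$, b, x, y}. Thus FOLLOW(S) = {$, b, x, y}.
FOLLOW(T): in S->T, the suffix after T is empty, so FOLLOW(T) ⊇ FOLLOW(S) = {$, b, x, y}. Thus FOLLOW(T) = {$, b, x, y}.
FOLLOW(S'): in S->S', the suffix after S' is empty, so FOLLOW(S') ⊇ FOLLOW(S) = {$, b, x, y}; in U->S' x y, S' is followed by x y with FIRST {x}; in S'->U S' S' (occurrence 1), S' is followed by S' with FIRST {λ, b, x, y}; in S'->U S' S' (occurrence 1), the suffix after S' is nullable (adds nothing new); in S'->U S' S' (occurrence 2), the suffix after S' is empty (adds nothing new). Thus FOLLOW(S') = {$, b, x, y}.
FOLLOW(U): in T->U y, U is followed by y with FIRST {y}; in S'->U S' S', U is followed by S' S' with FIRST {λ, b, x, y}; in S'->U S' S', the suffix after U is nullable, so FOLLOW(U) ⊇ FOLLOW(S') = {$, b, x, y}; in S'->U b, U is followed by b with FIRST {b}. Thus FOLLOW(U) = {$, b, x, y}.

{$, b, x, y}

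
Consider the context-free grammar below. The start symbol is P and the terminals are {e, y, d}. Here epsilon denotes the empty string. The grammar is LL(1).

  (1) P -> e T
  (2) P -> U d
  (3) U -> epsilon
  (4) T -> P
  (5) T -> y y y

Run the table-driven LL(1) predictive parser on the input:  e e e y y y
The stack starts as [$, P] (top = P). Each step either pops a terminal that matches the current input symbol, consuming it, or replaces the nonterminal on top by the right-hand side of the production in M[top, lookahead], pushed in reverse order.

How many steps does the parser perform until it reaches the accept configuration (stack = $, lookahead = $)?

12

step 1: stack=$ P  input=e e e y y y $  — expand P -> e T
step 2: stack=$ T e  input=e e e y y y $  — match e
step 3: stack=$ T  input=e e y y y $  — expand T -> P
step 4: stack=$ P  input=e e y y y $  — expand P -> e T
step 5: stack=$ T e  input=e e y y y $  — match e
step 6: stack=$ T  input=e y y y $  — expand T -> P
step 7: stack=$ P  input=e y y y $  — expand P -> e T
step 8: stack=$ T e  input=e y y y $  — match e
step 9: stack=$ T  input=y y y $  — expand T -> y y y
step 10: stack=$ y y y  input=y y y $  — match y
step 11: stack=$ y y  input=y y $  — match y
step 12: stack=$ y  input=y $  — match y
Accept reached after 12 steps.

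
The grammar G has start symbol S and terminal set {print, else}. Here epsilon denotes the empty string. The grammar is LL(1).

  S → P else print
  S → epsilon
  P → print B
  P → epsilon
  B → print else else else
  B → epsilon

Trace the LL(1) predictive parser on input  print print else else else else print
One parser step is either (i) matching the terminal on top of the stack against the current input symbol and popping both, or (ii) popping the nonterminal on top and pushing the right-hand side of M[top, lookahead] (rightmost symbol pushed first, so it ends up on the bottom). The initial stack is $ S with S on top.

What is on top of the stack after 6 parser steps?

step 1: stack=$ S  input=print print else else else else print $  — expand S → P else print
step 2: stack=$ print else P  input=print print else else else else print $  — expand P → print B
step 3: stack=$ print else B print  input=print print else else else else print $  — match print
step 4: stack=$ print else B  input=print else else else else print $  — expand B → print else else else
step 5: stack=$ print else else else else print  input=print else else else else print $  — match print
step 6: stack=$ print else else else else  input=else else else else print $  — match else
Stack after step 6: $ print else else else (top = else).

else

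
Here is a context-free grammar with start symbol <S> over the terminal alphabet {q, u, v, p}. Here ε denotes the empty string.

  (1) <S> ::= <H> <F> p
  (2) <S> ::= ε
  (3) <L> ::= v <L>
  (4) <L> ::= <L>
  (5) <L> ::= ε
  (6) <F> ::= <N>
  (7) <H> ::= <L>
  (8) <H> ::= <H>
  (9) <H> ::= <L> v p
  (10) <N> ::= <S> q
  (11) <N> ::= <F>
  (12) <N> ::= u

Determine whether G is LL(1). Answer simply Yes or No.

FIRST(<S>) = {ε, q, u, v}
FIRST(<L>) = {ε, v}
FIRST(<F>) = {q, u, v}
FIRST(<H>) = {ε, v}
FIRST(<N>) = {q, u, v}
FOLLOW(<S>) = {$, q}
FOLLOW(<L>) = {q, u, v}
FOLLOW(<F>) = {p}
FOLLOW(<H>) = {q, u, v}
FOLLOW(<N>) = {p}
Cell M[<H>, q] receives both <H> ::= <L> and <H> ::= <H> — the grammar is not LL(1).

No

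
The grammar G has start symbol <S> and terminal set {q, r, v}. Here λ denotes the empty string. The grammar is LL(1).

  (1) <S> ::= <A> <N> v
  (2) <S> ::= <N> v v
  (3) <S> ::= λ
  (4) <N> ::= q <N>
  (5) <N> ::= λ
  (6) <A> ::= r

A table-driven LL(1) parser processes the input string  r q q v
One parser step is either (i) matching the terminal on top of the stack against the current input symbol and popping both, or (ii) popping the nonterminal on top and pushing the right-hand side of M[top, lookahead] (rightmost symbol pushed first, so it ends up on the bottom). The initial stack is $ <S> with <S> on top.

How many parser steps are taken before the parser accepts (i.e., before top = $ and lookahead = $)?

9

     Stack        Input      Action
  1  $ <S>        r q q v $  expand <S> ::= <A> <N> v
  2  $ v <N> <A>  r q q v $  expand <A> ::= r
  3  $ v <N> r    r q q v $  match r
  4  $ v <N>      q q v $    expand <N> ::= q <N>
  5  $ v <N> q    q q v $    match q
  6  $ v <N>      q v $      expand <N> ::= q <N>
  7  $ v <N> q    q v $      match q
  8  $ v <N>      v $        expand <N> ::= λ
  9  $ v          v $        match v
Accept reached after 9 steps.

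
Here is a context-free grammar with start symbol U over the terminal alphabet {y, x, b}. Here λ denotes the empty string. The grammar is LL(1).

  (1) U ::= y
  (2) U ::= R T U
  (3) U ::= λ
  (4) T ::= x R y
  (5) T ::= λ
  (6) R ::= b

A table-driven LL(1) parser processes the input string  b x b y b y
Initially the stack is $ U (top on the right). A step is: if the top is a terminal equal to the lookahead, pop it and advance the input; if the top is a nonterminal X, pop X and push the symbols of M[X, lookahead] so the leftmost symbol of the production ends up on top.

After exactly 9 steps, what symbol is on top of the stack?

     Stack      Input          Action
  1  $ U        b x b y b y $  expand U ::= R T U
  2  $ U T R    b x b y b y $  expand R ::= b
  3  $ U T b    b x b y b y $  match b
  4  $ U T      x b y b y $    expand T ::= x R y
  5  $ U y R x  x b y b y $    match x
  6  $ U y R    b y b y $      expand R ::= b
  7  $ U y b    b y b y $      match b
  8  $ U y      y b y $        match y
  9  $ U        b y $          expand U ::= R T U
Stack after step 9: $ U T R (top = R).

R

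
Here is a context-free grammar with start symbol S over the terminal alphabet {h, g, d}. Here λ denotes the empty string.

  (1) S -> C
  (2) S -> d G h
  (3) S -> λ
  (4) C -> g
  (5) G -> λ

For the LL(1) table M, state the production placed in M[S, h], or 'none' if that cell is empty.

FIRST(C) = {g}
FIRST(G) = {λ}
FIRST(S) = {λ, d, g}  (via C)
FOLLOW(S) includes $ since S is the start symbol.
FOLLOW(S): S appears on no right-hand side. Thus FOLLOW(S) = {$}.
For S -> C: FIRST(C) = {g}, so it goes in M[S, t] for t ∈ {g}.
For S -> d G h: FIRST(d G h) = {d}, so it goes in M[S, t] for t ∈ {d}.
For S -> λ: FIRST(λ) = {λ}, so it goes in M[S, t] for t ∈ {}; since λ ∈ FIRST, also for every t ∈ FOLLOW(S) = {$}.
None of these place a production in M[S, h].

none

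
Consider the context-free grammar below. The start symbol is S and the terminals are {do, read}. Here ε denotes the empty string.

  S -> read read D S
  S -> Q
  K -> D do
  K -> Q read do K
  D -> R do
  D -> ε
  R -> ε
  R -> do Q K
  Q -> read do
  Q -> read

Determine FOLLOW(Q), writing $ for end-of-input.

FIRST(R) = {ε, do}
FIRST(Q) = {read}
FIRST(S) = {read}  (via Q)
FIRST(D) = {ε, do}  (via R do)
FIRST(K) = {do, read}  (via D do, Q read do K)
FOLLOW(S) includes $ since S is the start symbol.
FOLLOW(S): in S->read read D S, the suffix after S is empty (adds nothing new). Thus FOLLOW(S) = {$}.
FOLLOW(D): in S->read read D S, D is followed by S with FIRST {read}; in K->D do, D is followed by do with FIRST {do}. Thus FOLLOW(D) = {do, read}.
FOLLOW(R): in D->R do, R is followed by do with FIRST {do}. Thus FOLLOW(R) = {do}.
FOLLOW(K): in K->Q read do K, the suffix after K is empty (adds nothing new); in R->do Q K, the suffix after K is empty, so FOLLOW(K) ⊇ FOLLOW(R) = {do}. Thus FOLLOW(K) = {do}.
FOLLOW(Q): in S->Q, the suffix after Q is empty, so FOLLOW(Q) ⊇ FOLLOW(S) = {$}; in K->Q read do K, Q is followed by read do K with FIRST {read}; in R->do Q K, Q is followed by K with FIRST {do, read}. Thus FOLLOW(Q) = {$, do, read}.

{$, do, read}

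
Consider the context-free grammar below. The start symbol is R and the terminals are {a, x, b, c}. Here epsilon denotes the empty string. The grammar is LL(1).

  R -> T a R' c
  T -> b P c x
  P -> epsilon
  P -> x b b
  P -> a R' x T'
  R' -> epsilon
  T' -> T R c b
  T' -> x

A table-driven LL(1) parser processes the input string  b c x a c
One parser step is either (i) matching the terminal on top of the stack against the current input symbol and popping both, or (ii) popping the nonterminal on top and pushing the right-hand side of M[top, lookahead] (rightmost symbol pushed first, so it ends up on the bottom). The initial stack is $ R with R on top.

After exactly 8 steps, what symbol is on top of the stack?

c

     Stack             Input        Action
  1  $ R               b c x a c $  expand R -> T a R' c
  2  $ c R' a T        b c x a c $  expand T -> b P c x
  3  $ c R' a x c P b  b c x a c $  match b
  4  $ c R' a x c P    c x a c $    expand P -> epsilon
  5  $ c R' a x c      c x a c $    match c
  6  $ c R' a x        x a c $      match x
  7  $ c R' a          a c $        match a
  8  $ c R'            c $          expand R' -> epsilon
Stack after step 8: $ c (top = c).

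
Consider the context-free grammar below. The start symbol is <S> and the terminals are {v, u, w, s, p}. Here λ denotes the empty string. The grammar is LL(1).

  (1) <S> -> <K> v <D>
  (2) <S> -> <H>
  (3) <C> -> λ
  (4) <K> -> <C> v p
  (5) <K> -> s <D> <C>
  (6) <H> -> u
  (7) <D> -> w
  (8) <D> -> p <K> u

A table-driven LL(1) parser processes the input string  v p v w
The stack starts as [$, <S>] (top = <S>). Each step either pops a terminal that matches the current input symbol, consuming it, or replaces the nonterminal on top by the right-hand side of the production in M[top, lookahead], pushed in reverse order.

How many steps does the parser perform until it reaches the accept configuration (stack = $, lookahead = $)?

     Stack            Input      Action
  1  $ <S>            v p v w $  expand <S> -> <K> v <D>
  2  $ <D> v <K>      v p v w $  expand <K> -> <C> v p
  3  $ <D> v p v <C>  v p v w $  expand <C> -> λ
  4  $ <D> v p v      v p v w $  match v
  5  $ <D> v p        p v w $    match p
  6  $ <D> v          v w $      match v
  7  $ <D>            w $        expand <D> -> w
  8  $ w              w $        match w
Accept reached after 8 steps.

8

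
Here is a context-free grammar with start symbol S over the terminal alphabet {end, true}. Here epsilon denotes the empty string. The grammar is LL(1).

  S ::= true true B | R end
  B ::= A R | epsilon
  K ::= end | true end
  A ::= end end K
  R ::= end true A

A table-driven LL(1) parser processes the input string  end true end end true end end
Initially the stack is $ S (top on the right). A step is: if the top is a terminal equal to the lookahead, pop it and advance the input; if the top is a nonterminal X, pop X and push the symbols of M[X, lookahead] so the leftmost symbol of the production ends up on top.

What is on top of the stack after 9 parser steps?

     Stack             Input                            Action
  1  $ S               end true end end true end end $  expand S ::= R end
  2  $ end R           end true end end true end end $  expand R ::= end true A
  3  $ end A true end  end true end end true end end $  match end
  4  $ end A true      true end end true end end $      match true
  5  $ end A           end end true end end $           expand A ::= end end K
  6  $ end K end end   end end true end end $           match end
  7  $ end K end       end true end end $               match end
  8  $ end K           true end end $                   expand K ::= true end
  9  $ end end true    true end end $                   match true
Stack after step 9: $ end end (top = end).

end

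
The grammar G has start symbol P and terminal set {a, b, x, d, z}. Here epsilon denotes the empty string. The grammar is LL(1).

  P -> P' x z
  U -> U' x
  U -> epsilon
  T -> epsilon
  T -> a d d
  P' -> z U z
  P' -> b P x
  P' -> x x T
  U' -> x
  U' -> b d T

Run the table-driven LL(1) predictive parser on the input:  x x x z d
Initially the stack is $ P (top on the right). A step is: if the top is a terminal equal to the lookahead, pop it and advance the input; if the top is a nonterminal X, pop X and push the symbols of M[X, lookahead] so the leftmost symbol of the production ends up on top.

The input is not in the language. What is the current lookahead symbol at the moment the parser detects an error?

d

step 1: stack=$ P  input=x x x z d $  — expand P -> P' x z
step 2: stack=$ z x P'  input=x x x z d $  — expand P' -> x x T
step 3: stack=$ z x T x x  input=x x x z d $  — match x
step 4: stack=$ z x T x  input=x x z d $  — match x
step 5: stack=$ z x T  input=x z d $  — expand T -> epsilon
step 6: stack=$ z x  input=x z d $  — match x
step 7: stack=$ z  input=z d $  — match z
step 8: stack=$  input=d $  — error: stack empty but input remains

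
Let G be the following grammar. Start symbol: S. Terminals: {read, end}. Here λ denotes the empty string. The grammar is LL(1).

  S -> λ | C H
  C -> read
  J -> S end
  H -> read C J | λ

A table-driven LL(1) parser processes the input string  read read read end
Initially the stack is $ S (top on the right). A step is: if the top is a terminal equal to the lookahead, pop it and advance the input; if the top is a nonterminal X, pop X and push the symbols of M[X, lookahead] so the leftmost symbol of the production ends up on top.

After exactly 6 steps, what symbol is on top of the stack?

     Stack       Input                 Action
  1  $ S         read read read end $  expand S -> C H
  2  $ H C       read read read end $  expand C -> read
  3  $ H read    read read read end $  match read
  4  $ H         read read end $       expand H -> read C J
  5  $ J C read  read read end $       match read
  6  $ J C       read end $            expand C -> read
Stack after step 6: $ J read (top = read).

read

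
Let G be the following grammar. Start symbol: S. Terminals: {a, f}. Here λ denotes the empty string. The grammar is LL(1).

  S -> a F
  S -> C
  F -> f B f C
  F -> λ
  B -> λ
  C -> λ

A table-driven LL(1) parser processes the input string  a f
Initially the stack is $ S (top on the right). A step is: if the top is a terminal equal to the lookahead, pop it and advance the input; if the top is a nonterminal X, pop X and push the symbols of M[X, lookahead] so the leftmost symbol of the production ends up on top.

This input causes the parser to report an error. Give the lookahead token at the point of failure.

     Stack      Input  Action
  1  $ S        a f $  expand S -> a F
  2  $ F a      a f $  match a
  3  $ F        f $    expand F -> f B f C
  4  $ C f B f  f $    match f
  5  $ C f B    $      error: M[B, $] is empty

$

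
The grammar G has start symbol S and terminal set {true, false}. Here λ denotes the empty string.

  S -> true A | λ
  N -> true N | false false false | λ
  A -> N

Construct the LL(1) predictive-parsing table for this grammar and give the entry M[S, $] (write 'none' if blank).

S -> λ

FIRST(S) = {λ, true}
FIRST(N) = {λ, false, true}
FIRST(A) = {λ, false, true}  (via N)
FOLLOW(S) includes $ since S is the start symbol.
FOLLOW(S): S appears on no right-hand side. Thus FOLLOW(S) = {$}.
For S -> true A: FIRST(true A) = {true}, so it goes in M[S, t] for t ∈ {true}.
For S -> λ: FIRST(λ) = {λ}, so it goes in M[S, t] for t ∈ {}; since λ ∈ FIRST, also for every t ∈ FOLLOW(S) = {$}.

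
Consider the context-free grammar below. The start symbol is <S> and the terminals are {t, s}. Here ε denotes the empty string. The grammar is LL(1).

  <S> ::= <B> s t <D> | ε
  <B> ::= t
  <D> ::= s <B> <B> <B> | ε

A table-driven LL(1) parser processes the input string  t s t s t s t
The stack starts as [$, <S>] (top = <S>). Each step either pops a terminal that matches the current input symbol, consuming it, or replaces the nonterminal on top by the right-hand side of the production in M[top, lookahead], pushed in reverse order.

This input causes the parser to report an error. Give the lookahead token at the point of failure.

      Stack            Input            Action
   1  $ <S>            t s t s t s t $  expand <S> ::= <B> s t <D>
   2  $ <D> t s <B>    t s t s t s t $  expand <B> ::= t
   3  $ <D> t s t      t s t s t s t $  match t
   4  $ <D> t s        s t s t s t $    match s
   5  $ <D> t          t s t s t $      match t
   6  $ <D>            s t s t $        expand <D> ::= s <B> <B> <B>
   7  $ <B> <B> <B> s  s t s t $        match s
   8  $ <B> <B> <B>    t s t $          expand <B> ::= t
   9  $ <B> <B> t      t s t $          match t
  10  $ <B> <B>        s t $            error: M[<B>, s] is empty

s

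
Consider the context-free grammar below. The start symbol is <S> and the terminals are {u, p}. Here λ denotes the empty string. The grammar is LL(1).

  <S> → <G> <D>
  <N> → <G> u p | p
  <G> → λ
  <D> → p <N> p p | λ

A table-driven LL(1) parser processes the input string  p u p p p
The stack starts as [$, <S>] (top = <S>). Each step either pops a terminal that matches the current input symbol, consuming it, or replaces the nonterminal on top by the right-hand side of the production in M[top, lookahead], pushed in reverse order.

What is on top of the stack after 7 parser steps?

step 1: stack=$ <S>  input=p u p p p $  — expand <S> → <G> <D>
step 2: stack=$ <D> <G>  input=p u p p p $  — expand <G> → λ
step 3: stack=$ <D>  input=p u p p p $  — expand <D> → p <N> p p
step 4: stack=$ p p <N> p  input=p u p p p $  — match p
step 5: stack=$ p p <N>  input=u p p p $  — expand <N> → <G> u p
step 6: stack=$ p p p u <G>  input=u p p p $  — expand <G> → λ
step 7: stack=$ p p p u  input=u p p p $  — match u
Stack after step 7: $ p p p (top = p).

p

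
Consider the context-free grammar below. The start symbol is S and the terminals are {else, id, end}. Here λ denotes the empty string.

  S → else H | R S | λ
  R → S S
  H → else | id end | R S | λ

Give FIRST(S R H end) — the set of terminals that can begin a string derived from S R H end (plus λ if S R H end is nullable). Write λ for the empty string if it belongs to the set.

{else, end, id}

FIRST(S): from S→else H we get {else}; from S→R S we get {λ, else}; from S→λ we get {λ}. So FIRST(S) = {λ, else}.
FIRST(R): from R→S S we get {λ, else}. So FIRST(R) = {λ, else}.
FIRST(H): from H→else we get {else}; from H→id end we get {id}; from H→R S we get {λ, else}; from H→λ we get {λ}. So FIRST(H) = {λ, else, id}.
FIRST(S R H end): take FIRST of each symbol in turn, carrying on past any symbol whose FIRST contains λ; result {else, end, id}.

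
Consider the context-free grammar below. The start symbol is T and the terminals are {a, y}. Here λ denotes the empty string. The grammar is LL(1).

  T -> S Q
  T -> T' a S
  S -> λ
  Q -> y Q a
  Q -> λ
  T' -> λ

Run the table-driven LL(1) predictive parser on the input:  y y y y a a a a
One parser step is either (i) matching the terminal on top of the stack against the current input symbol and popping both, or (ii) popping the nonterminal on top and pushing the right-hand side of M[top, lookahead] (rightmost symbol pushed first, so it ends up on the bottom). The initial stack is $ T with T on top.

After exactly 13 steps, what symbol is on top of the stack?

a

      Stack          Input              Action
   1  $ T            y y y y a a a a $  expand T -> S Q
   2  $ Q S          y y y y a a a a $  expand S -> λ
   3  $ Q            y y y y a a a a $  expand Q -> y Q a
   4  $ a Q y        y y y y a a a a $  match y
   5  $ a Q          y y y a a a a $    expand Q -> y Q a
   6  $ a a Q y      y y y a a a a $    match y
   7  $ a a Q        y y a a a a $      expand Q -> y Q a
   8  $ a a a Q y    y y a a a a $      match y
   9  $ a a a Q      y a a a a $        expand Q -> y Q a
  10  $ a a a a Q y  y a a a a $        match y
  11  $ a a a a Q    a a a a $          expand Q -> λ
  12  $ a a a a      a a a a $          match a
  13  $ a a a        a a a $            match a
Stack after step 13: $ a a (top = a).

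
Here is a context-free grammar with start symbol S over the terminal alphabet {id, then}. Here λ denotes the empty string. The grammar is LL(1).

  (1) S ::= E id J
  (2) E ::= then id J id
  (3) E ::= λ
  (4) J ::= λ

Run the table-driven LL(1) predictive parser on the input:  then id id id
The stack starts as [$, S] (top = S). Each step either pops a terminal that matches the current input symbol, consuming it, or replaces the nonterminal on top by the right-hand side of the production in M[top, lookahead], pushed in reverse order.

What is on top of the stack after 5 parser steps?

id

     Stack                Input            Action
  1  $ S                  then id id id $  expand S ::= E id J
  2  $ J id E             then id id id $  expand E ::= then id J id
  3  $ J id id J id then  then id id id $  match then
  4  $ J id id J id       id id id $       match id
  5  $ J id id J          id id $          expand J ::= λ
Stack after step 5: $ J id id (top = id).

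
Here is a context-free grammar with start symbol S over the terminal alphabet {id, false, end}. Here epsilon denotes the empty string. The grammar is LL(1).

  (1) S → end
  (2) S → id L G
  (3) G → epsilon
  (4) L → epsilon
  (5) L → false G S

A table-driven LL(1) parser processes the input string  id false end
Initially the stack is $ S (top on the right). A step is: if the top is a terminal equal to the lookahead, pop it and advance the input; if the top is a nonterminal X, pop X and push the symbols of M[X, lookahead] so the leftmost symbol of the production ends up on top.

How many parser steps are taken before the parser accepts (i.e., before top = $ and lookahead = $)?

8

     Stack          Input           Action
  1  $ S            id false end $  expand S → id L G
  2  $ G L id       id false end $  match id
  3  $ G L          false end $     expand L → false G S
  4  $ G S G false  false end $     match false
  5  $ G S G        end $           expand G → epsilon
  6  $ G S          end $           expand S → end
  7  $ G end        end $           match end
  8  $ G            $               expand G → epsilon
Accept reached after 8 steps.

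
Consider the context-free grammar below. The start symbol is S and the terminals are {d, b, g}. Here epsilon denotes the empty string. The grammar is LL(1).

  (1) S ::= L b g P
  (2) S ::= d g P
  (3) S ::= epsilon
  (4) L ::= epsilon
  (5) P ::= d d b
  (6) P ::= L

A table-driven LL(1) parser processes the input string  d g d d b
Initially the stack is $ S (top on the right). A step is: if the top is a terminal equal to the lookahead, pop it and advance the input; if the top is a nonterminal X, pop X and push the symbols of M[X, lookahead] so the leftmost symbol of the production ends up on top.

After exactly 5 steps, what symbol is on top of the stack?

d

     Stack    Input        Action
  1  $ S      d g d d b $  expand S ::= d g P
  2  $ P g d  d g d d b $  match d
  3  $ P g    g d d b $    match g
  4  $ P      d d b $      expand P ::= d d b
  5  $ b d d  d d b $      match d
Stack after step 5: $ b d (top = d).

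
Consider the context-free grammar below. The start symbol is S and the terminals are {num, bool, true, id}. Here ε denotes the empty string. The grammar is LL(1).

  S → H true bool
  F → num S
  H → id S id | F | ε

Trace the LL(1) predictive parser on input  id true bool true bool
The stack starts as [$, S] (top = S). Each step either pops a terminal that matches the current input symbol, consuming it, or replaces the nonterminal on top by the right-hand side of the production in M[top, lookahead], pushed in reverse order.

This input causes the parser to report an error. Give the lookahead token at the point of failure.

true

     Stack                       Input                     Action
  1  $ S                         id true bool true bool $  expand S → H true bool
  2  $ bool true H               id true bool true bool $  expand H → id S id
  3  $ bool true id S id         id true bool true bool $  match id
  4  $ bool true id S            true bool true bool $     expand S → H true bool
  5  $ bool true id bool true H  true bool true bool $     expand H → ε
  6  $ bool true id bool true    true bool true bool $     match true
  7  $ bool true id bool         bool true bool $          match bool
  8  $ bool true id              true bool $               error: top is terminal id but lookahead is true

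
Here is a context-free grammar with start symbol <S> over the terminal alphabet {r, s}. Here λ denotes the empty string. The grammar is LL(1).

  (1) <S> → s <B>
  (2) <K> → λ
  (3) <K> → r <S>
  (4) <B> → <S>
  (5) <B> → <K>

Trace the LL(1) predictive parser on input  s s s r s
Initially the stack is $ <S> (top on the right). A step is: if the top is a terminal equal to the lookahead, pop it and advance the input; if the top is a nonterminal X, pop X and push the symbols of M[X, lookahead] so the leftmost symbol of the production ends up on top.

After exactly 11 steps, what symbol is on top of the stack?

      Stack    Input        Action
   1  $ <S>    s s s r s $  expand <S> → s <B>
   2  $ <B> s  s s s r s $  match s
   3  $ <B>    s s r s $    expand <B> → <S>
   4  $ <S>    s s r s $    expand <S> → s <B>
   5  $ <B> s  s s r s $    match s
   6  $ <B>    s r s $      expand <B> → <S>
   7  $ <S>    s r s $      expand <S> → s <B>
   8  $ <B> s  s r s $      match s
   9  $ <B>    r s $        expand <B> → <K>
  10  $ <K>    r s $        expand <K> → r <S>
  11  $ <S> r  r s $        match r
Stack after step 11: $ <S> (top = <S>).

<S>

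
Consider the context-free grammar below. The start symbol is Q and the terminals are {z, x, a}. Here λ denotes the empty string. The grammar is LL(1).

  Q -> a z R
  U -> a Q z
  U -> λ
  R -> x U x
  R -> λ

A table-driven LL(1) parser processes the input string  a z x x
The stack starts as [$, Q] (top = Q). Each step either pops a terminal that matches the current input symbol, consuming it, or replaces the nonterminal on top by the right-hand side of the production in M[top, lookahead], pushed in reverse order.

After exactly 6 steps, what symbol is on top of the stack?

x

     Stack    Input      Action
  1  $ Q      a z x x $  expand Q -> a z R
  2  $ R z a  a z x x $  match a
  3  $ R z    z x x $    match z
  4  $ R      x x $      expand R -> x U x
  5  $ x U x  x x $      match x
  6  $ x U    x $        expand U -> λ
Stack after step 6: $ x (top = x).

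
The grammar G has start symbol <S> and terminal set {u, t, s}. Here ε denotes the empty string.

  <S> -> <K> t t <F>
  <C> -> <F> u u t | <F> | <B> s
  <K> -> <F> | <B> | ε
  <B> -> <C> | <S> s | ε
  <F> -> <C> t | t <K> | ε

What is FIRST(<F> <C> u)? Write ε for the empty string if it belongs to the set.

FIRST(<S>) = {s, t, u}  (via <K> t t <F>)
FIRST(<C>) = {ε, s, t, u}  (via <F> u u t, <F>, <B> s)
FIRST(<B>) = {ε, s, t, u}  (via <C>, <S> s)
FIRST(<F>) = {ε, s, t, u}  (via <C> t)
FIRST(<K>) = {ε, s, t, u}  (via <F>, <B>)
FIRST(<F> <C> u): take FIRST of each symbol in turn, carrying on past any symbol whose FIRST contains ε; result {s, t, u}.

{s, t, u}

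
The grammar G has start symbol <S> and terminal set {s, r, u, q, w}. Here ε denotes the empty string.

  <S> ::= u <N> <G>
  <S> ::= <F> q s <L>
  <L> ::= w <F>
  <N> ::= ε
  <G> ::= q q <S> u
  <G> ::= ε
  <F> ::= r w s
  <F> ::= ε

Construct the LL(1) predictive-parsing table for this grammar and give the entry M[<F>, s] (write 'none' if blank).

none

FIRST(<L>): from <L>::=w <F> we get {w}. So FIRST(<L>) = {w}.
FIRST(<N>): from <N>::=ε we get {ε}. So FIRST(<N>) = {ε}.
FIRST(<G>): from <G>::=q q <S> u we get {q}; from <G>::=ε we get {ε}. So FIRST(<G>) = {ε, q}.
FIRST(<F>): from <F>::=r w s we get {r}; from <F>::=ε we get {ε}. So FIRST(<F>) = {ε, r}.
FIRST(<S>): from <S>::=u <N> <G> we get {u}; from <S>::=<F> q s <L> we get {q, r}. So FIRST(<S>) = {q, r, u}.
FOLLOW(<S>) includes $ since <S> is the start symbol.
FOLLOW(<L>): in <S>::=<F> q s <L>, the suffix after <L> is empty, so FOLLOW(<L>) ⊇ FOLLOW(<S>) = {$, u}. Thus FOLLOW(<L>) = {$, u}.
FOLLOW(<F>): in <S>::=<F> q s <L>, <F> is followed by q s <L> with FIRST {q}; in <L>::=w <F>, the suffix after <F> is empty, so FOLLOW(<F>) ⊇ FOLLOW(<L>) = {$, u}. Thus FOLLOW(<F>) = {$, q, u}.
For <F> ::= r w s: FIRST(r w s) = {r}, so it goes in M[<F>, t] for t ∈ {r}.
For <F> ::= ε: FIRST(ε) = {ε}, so it goes in M[<F>, t] for t ∈ {}; since ε ∈ FIRST, also for every t ∈ FOLLOW(<F>) = {$, q, u}.
None of these place a production in M[<F>, s].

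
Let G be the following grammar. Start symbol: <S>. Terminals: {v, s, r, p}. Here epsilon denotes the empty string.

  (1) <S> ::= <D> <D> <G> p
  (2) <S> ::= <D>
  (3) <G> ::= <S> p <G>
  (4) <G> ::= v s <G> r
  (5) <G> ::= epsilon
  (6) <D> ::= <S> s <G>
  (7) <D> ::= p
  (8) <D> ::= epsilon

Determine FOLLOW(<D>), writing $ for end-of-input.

FIRST(<S>): from <S>::=<D> <D> <G> p we get {p, s, v}; from <S>::=<D> we get {epsilon, p, s, v}. So FIRST(<S>) = {epsilon, p, s, v}.
FIRST(<G>): from <G>::=<S> p <G> we get {p, s, v}; from <G>::=v s <G> r we get {v}; from <G>::=epsilon we get {epsilon}. So FIRST(<G>) = {epsilon, p, s, v}.
FIRST(<D>): from <D>::=<S> s <G> we get {p, s, v}; from <D>::=p we get {p}; from <D>::=epsilon we get {epsilon}. So FIRST(<D>) = {epsilon, p, s, v}.
FOLLOW(<S>) includes $ since <S> is the start symbol.
FOLLOW(<S>): in <G>::=<S> p <G>, <S> is followed by p <G> with FIRST {p}; in <D>::=<S> s <G>, <S> is followed by s <G> with FIRST {s}. Thus FOLLOW(<S>) = {$, p, s}.
FOLLOW(<D>): in <S>::=<D> <D> <G> p (occurrence 1), <D> is followed by <D> <G> p with FIRST {p, s, v}; in <S>::=<D> <D> <G> p (occurrence 2), <D> is followed by <G> p with FIRST {p, s, v}; in <S>::=<D>, the suffix after <D> is empty, so FOLLOW(<D>) ⊇ FOLLOW(<S>) = {$, p, s}. Thus FOLLOW(<D>) = {$, p, s, v}.
FOLLOW(<G>): in <S>::=<D> <D> <G> p, <G> is followed by p with FIRST {p}; in <G>::=<S> p <G>, the suffix after <G> is empty (adds nothing new); in <G>::=v s <G> r, <G> is followed by r with FIRST {r}; in <D>::=<S> s <G>, the suffix after <G> is empty, so FOLLOW(<G>) ⊇ FOLLOW(<D>) = {$, p, s, v}. Thus FOLLOW(<G>) = {$, p, r, s, v}.

{$, p, s, v}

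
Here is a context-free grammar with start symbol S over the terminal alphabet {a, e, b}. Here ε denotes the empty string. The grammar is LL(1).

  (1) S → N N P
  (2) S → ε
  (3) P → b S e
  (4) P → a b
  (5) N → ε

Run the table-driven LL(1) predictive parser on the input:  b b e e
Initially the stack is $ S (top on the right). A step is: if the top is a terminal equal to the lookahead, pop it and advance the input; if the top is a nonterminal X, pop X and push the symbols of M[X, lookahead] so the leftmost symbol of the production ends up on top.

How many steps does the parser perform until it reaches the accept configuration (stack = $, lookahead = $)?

      Stack      Input      Action
   1  $ S        b b e e $  expand S → N N P
   2  $ P N N    b b e e $  expand N → ε
   3  $ P N      b b e e $  expand N → ε
   4  $ P        b b e e $  expand P → b S e
   5  $ e S b    b b e e $  match b
   6  $ e S      b e e $    expand S → N N P
   7  $ e P N N  b e e $    expand N → ε
   8  $ e P N    b e e $    expand N → ε
   9  $ e P      b e e $    expand P → b S e
  10  $ e e S b  b e e $    match b
  11  $ e e S    e e $      expand S → ε
  12  $ e e      e e $      match e
  13  $ e        e $        match e
Accept reached after 13 steps.

13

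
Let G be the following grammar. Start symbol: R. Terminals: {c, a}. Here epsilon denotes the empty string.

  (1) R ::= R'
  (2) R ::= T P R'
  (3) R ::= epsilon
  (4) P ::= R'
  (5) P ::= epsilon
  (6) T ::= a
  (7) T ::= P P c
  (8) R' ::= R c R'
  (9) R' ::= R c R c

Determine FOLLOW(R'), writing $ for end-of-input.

FIRST(R) = {epsilon, a, c}  (via R', T P R')
FIRST(R') = {a, c}  (via R c R', R c R c)
FIRST(P) = {epsilon, a, c}  (via R')
FIRST(T) = {a, c}  (via P P c)
FOLLOW(R) includes $ since R is the start symbol.
FOLLOW(R): in R'::=R c R', R is followed by c R' with FIRST {c}; in R'::=R c R c (occurrence 1), R is followed by c R c with FIRST {c}; in R'::=R c R c (occurrence 2), R is followed by c with FIRST {c}. Thus FOLLOW(R) = {$, c}.
FOLLOW(P): in R::=T P R', P is followed by R' with FIRST {a, c}; in T::=P P c (occurrence 1), P is followed by P c with FIRST {a, c}; in T::=P P c (occurrence 2), P is followed by c with FIRST {c}. Thus FOLLOW(P) = {a, c}.
FOLLOW(T): in R::=T P R', T is followed by P R' with FIRST {a, c}. Thus FOLLOW(T) = {a, c}.
FOLLOW(R'): in R::=R', the suffix after R' is empty, so FOLLOW(R') ⊇ FOLLOW(R) = {$, c}; in R::=T P R', the suffix after R' is empty, so FOLLOW(R') ⊇ FOLLOW(R) = {$, c}; in P::=R', the suffix after R' is empty, so FOLLOW(R') ⊇ FOLLOW(P) = {a, c}; in R'::=R c R', the suffix after R' is empty (adds nothing new). Thus FOLLOW(R') = {$, a, c}.

{$, a, c}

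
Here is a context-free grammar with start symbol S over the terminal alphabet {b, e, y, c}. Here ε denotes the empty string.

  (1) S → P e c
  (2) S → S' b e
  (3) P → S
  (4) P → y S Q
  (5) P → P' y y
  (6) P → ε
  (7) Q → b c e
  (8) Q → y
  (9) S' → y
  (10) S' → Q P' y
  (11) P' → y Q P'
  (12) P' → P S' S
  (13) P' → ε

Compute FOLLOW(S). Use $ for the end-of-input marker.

FIRST(Q): from Q→b c e we get {b}; from Q→y we get {y}. So FIRST(Q) = {b, y}.
FIRST(S'): from S'→y we get {y}; from S'→Q P' y we get {b, y}. So FIRST(S') = {b, y}.
FIRST(S): from S→P e c we get {b, e, y}; from S→S' b e we get {b, y}. So FIRST(S) = {b, e, y}.
FIRST(P): from P→S we get {b, e, y}; from P→y S Q we get {y}; from P→P' y y we get {b, e, y}; from P→ε we get {ε}. So FIRST(P) = {ε, b, e, y}.
FIRST(P'): from P'→y Q P' we get {y}; from P'→P S' S we get {b, e, y}; from P'→ε we get {ε}. So FIRST(P') = {ε, b, e, y}.
FOLLOW(S) includes $ since S is the start symbol.
FOLLOW(P): in S→P e c, P is followed by e c with FIRST {e}; in P'→P S' S, P is followed by S' S with FIRST {b, y}. Thus FOLLOW(P) = {b, e, y}.
FOLLOW(S'): in S→S' b e, S' is followed by b e with FIRST {b}; in P'→P S' S, S' is followed by S with FIRST {b, e, y}. Thus FOLLOW(S') = {b, e, y}.
FOLLOW(P'): in P→P' y y, P' is followed by y y with FIRST {y}; in S'→Q P' y, P' is followed by y with FIRST {y}; in P'→y Q P', the suffix after P' is empty (adds nothing new). Thus FOLLOW(P') = {y}.
FOLLOW(S): in P→S, the suffix after S is empty, so FOLLOW(S) ⊇ FOLLOW(P) = {b, e, y}; in P→y S Q, S is followed by Q with FIRST {b, y}; in P'→P S' S, the suffix after S is empty, so FOLLOW(S) ⊇ FOLLOW(P') = {y}. Thus FOLLOW(S) = {$, b, e, y}.
FOLLOW(Q): in P→y S Q, the suffix after Q is empty, so FOLLOW(Q) ⊇ FOLLOW(P) = {b, e, y}; in S'→Q P' y, Q is followed by P' y with FIRST {b, e, y}; in P'→y Q P', Q is followed by P' with FIRST {ε, b, e, y}; in P'→y Q P', the suffix after Q is nullable, so FOLLOW(Q) ⊇ FOLLOW(P') = {y}. Thus FOLLOW(Q) = {b, e, y}.

{$, b, e, y}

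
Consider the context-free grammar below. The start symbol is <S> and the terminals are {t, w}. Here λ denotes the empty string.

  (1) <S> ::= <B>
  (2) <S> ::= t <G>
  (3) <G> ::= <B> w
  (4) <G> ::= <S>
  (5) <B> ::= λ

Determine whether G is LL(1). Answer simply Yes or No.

Yes

FIRST(<S>) = {λ, t}
FIRST(<G>) = {λ, t, w}
FIRST(<B>) = {λ}
FOLLOW(<S>) = {$}
FOLLOW(<G>) = {$}
FOLLOW(<B>) = {$, w}
Each cell of M receives at most one production.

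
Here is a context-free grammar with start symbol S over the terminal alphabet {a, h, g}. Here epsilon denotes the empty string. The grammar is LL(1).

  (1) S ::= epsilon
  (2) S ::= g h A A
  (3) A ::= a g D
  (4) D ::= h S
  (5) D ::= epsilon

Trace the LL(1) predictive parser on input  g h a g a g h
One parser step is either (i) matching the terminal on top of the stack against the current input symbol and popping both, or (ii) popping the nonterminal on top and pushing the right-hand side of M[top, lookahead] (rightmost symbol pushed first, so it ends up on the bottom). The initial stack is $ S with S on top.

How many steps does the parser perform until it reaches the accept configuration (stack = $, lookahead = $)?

13

step 1: stack=$ S  input=g h a g a g h $  — expand S ::= g h A A
step 2: stack=$ A A h g  input=g h a g a g h $  — match g
step 3: stack=$ A A h  input=h a g a g h $  — match h
step 4: stack=$ A A  input=a g a g h $  — expand A ::= a g D
step 5: stack=$ A D g a  input=a g a g h $  — match a
step 6: stack=$ A D g  input=g a g h $  — match g
step 7: stack=$ A D  input=a g h $  — expand D ::= epsilon
step 8: stack=$ A  input=a g h $  — expand A ::= a g D
step 9: stack=$ D g a  input=a g h $  — match a
step 10: stack=$ D g  input=g h $  — match g
step 11: stack=$ D  input=h $  — expand D ::= h S
step 12: stack=$ S h  input=h $  — match h
step 13: stack=$ S  input=$  — expand S ::= epsilon
Accept reached after 13 steps.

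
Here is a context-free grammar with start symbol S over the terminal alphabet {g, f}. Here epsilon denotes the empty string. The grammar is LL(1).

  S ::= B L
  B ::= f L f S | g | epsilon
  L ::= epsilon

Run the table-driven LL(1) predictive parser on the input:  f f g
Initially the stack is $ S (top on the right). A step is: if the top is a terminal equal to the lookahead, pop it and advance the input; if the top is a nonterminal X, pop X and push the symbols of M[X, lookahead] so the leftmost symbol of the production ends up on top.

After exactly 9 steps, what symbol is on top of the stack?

step 1: stack=$ S  input=f f g $  — expand S ::= B L
step 2: stack=$ L B  input=f f g $  — expand B ::= f L f S
step 3: stack=$ L S f L f  input=f f g $  — match f
step 4: stack=$ L S f L  input=f g $  — expand L ::= epsilon
step 5: stack=$ L S f  input=f g $  — match f
step 6: stack=$ L S  input=g $  — expand S ::= B L
step 7: stack=$ L L B  input=g $  — expand B ::= g
step 8: stack=$ L L g  input=g $  — match g
step 9: stack=$ L L  input=$  — expand L ::= epsilon
Stack after step 9: $ L (top = L).

L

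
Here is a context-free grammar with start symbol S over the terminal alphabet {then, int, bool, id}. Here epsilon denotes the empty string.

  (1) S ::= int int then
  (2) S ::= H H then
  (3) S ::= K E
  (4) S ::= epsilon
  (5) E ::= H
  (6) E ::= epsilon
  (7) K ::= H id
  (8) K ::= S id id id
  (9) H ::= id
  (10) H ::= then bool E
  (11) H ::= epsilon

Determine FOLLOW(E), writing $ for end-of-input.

{$, id, then}

FIRST(H) = {epsilon, id, then}
FIRST(E) = {epsilon, id, then}  (via H)
FIRST(S) = {epsilon, id, int, then}  (via H H then, K E)
FIRST(K) = {id, int, then}  (via H id, S id id id)
FOLLOW(S) includes $ since S is the start symbol.
FOLLOW(S): in K::=S id id id, S is followed by id id id with FIRST {id}. Thus FOLLOW(S) = {$, id}.
FOLLOW(K): in S::=K E, K is followed by E with FIRST {epsilon, id, then}; in S::=K E, the suffix after K is nullable, so FOLLOW(K) ⊇ FOLLOW(S) = {$, id}. Thus FOLLOW(K) = {$, id, then}.
FOLLOW(E): in S::=K E, the suffix after E is empty, so FOLLOW(E) ⊇ FOLLOW(S) = {$, id}; in H::=then bool E, the suffix after E is empty, so FOLLOW(E) ⊇ FOLLOW(H) = {$, id, then}. Thus FOLLOW(E) = {$, id, then}.
FOLLOW(H): in S::=H H then (occurrence 1), H is followed by H then with FIRST {id, then}; in S::=H H then (occurrence 2), H is followed by then with FIRST {then}; in E::=H, the suffix after H is empty, so FOLLOW(H) ⊇ FOLLOW(E) = {$, id, then}; in K::=H id, H is followed by id with FIRST {id}. Thus FOLLOW(H) = {$, id, then}.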